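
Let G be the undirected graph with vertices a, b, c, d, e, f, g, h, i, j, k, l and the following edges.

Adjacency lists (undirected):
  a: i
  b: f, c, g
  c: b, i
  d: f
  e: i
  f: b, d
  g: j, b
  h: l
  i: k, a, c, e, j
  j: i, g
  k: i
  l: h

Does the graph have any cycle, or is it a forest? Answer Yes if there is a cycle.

DFS, tracking each vertex's parent; an edge to a visited non-parent vertex closes a cycle.
Start from a:
visit a (parent –)
  visit i (parent a)
    visit k (parent i)
      k–i: parent, skip
    i–a: parent, skip
    visit c (parent i)
      visit b (parent c)
        visit f (parent b)
          f–b: parent, skip
          visit d (parent f)
            d–f: parent, skip
        b–c: parent, skip
        visit g (parent b)
          visit j (parent g)
            j–i: i visited and ≠ parent → cycle
Cycle: i – c – b – g – j – i.

Yes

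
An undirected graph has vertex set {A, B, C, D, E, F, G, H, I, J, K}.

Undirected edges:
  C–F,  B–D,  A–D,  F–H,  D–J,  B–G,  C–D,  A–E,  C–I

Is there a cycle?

No

DFS, tracking each vertex's parent; an edge to a visited non-parent vertex closes a cycle.
Start from I:
visit I (parent –)
  visit C (parent I)
    visit D (parent C)
      visit A (parent D)
        A–D: parent, skip
        visit E (parent A)
          E–A: parent, skip
      visit J (parent D)
        J–D: parent, skip
      visit B (parent D)
        visit G (parent B)
          G–B: parent, skip
        B–D: parent, skip
      D–C: parent, skip
    visit F (parent C)
      visit H (parent F)
        H–F: parent, skip
      F–C: parent, skip
    C–I: parent, skip
visit K (parent –)
No non-parent visited neighbor found — the graph is a forest.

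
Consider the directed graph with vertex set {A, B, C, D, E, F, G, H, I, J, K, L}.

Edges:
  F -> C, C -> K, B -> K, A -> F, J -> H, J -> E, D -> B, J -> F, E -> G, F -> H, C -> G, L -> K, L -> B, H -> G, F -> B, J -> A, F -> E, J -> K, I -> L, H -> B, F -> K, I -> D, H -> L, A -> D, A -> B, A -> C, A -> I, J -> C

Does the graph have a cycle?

No

DFS with white/gray/black marking, starting from G:
G gray
G black
A gray
  D gray
    B gray
      K gray
      K black
    B black
  D black
  A→B: B black — skip
  C gray
    C→G: G black — skip
    C→K: K black — skip
  C black
  I gray
    I→D: D black — skip
    L gray
      L→B: B black — skip
      L→K: K black — skip
    L black
  I black
  F gray
    H gray
      H→B: B black — skip
      H→L: L black — skip
      H→G: G black — skip
    H black
    F→C: C black — skip
    E gray
      E→G: G black — skip
    E black
    F→K: K black — skip
    F→B: B black — skip
  F black
A black
J gray
  J→F: F black — skip
  J→A: A black — skip
  J→E: E black — skip
  J→H: H black — skip
  J→C: C black — skip
  J→K: K black — skip
J black
Every edge goes to a white or black vertex — no back edge, so the graph is acyclic.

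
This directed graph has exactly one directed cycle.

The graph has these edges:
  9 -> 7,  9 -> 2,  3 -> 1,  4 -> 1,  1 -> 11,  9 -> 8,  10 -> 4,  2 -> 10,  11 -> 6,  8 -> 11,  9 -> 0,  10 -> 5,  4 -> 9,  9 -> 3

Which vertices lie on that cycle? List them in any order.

2, 4, 9, 10

DFS with gray/black marking from 4:
4 gray
  1 gray
    11 gray
      6 gray
      6 black
    11 black
  1 black
  9 gray
    7 gray
    7 black
    8 gray
      8→11: 11 black — skip
    8 black
    0 gray
    0 black
    2 gray
      10 gray
        5 gray
        5 black
        10→4: 4 is gray → back edge
Back edge closes the cycle 4 → 9 → 2 → 10 → 4; its vertices are {2, 4, 9, 10}.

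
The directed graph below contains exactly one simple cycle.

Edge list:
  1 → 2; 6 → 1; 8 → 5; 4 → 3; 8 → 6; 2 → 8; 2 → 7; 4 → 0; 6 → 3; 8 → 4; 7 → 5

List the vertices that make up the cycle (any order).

DFS with gray/black marking from 8:
8 gray
  4 gray
    3 gray
    3 black
    0 gray
    0 black
  4 black
  6 gray
    6→3: 3 black — skip
    1 gray
      2 gray
        7 gray
          5 gray
          5 black
        7 black
        2→8: 8 is gray → back edge
Back edge closes the cycle 8 → 6 → 1 → 2 → 8; its vertices are {1, 2, 6, 8}.

1, 2, 6, 8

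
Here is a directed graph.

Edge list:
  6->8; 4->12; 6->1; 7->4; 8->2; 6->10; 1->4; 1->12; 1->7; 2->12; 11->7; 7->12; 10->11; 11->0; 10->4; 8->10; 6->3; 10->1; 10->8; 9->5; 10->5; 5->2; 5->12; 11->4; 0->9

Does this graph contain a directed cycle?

Yes

DFS with white/gray/black marking, starting from 11:
11 gray
  0 gray
    9 gray
      5 gray
        2 gray
          12 gray
          12 black
        2 black
        5→12: 12 black — skip
      5 black
    9 black
  0 black
  4 gray
    4→12: 12 black — skip
  4 black
  7 gray
    7→4: 4 black — skip
    7→12: 12 black — skip
  7 black
11 black
10 gray
  10→11: 11 black — skip
  8 gray
    8→10: 10 is gray → back edge
Back edge found, so a cycle exists: 10 → 8 → 10.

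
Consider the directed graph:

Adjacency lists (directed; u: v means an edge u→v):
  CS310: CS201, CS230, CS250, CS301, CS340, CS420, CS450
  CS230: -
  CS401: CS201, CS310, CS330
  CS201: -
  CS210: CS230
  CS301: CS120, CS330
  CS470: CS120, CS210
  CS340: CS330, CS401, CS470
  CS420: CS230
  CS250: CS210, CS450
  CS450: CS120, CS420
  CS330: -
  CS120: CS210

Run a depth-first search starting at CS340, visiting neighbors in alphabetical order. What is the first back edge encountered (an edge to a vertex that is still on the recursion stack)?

DFS from CS340 (visiting neighbors in alphabetical order); mark gray on enter, black on exit:
CS340 gray
  CS330 gray
  CS330 black
  CS401 gray
    CS201 gray
    CS201 black
    CS310 gray
      CS310→CS201: CS201 black — skip
      CS230 gray
      CS230 black
      CS250 gray
        CS210 gray
          CS210→CS230: CS230 black — skip
        CS210 black
        CS450 gray
          CS120 gray
            CS120→CS210: CS210 black — skip
          CS120 black
          CS420 gray
            CS420→CS230: CS230 black — skip
          CS420 black
        CS450 black
      CS250 black
      CS301 gray
        CS301→CS120: CS120 black — skip
        CS301→CS330: CS330 black — skip
      CS301 black
      CS310→CS340: CS340 is gray → back edge
First back edge: CS310 → CS340.

CS310→CS340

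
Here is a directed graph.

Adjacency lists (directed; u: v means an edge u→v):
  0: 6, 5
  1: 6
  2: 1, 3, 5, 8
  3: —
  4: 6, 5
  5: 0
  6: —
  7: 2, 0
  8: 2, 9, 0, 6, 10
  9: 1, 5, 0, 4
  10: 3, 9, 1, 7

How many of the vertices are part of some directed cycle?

6

A vertex is on a directed cycle iff it belongs to a strongly connected component of size ≥ 2 (or has a self-loop).
The vertices on cycles are {0, 2, 5, 7, 8, 10} — 6 in total.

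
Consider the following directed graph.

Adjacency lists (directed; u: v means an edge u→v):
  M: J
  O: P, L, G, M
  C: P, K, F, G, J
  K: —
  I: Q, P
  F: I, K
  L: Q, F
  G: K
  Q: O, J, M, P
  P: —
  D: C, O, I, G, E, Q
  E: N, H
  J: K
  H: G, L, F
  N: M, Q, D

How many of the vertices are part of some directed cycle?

8

A vertex is on a directed cycle iff it belongs to a strongly connected component of size ≥ 2 (or has a self-loop).
The vertices on cycles are {D, E, F, I, L, N, O, Q} — 8 in total.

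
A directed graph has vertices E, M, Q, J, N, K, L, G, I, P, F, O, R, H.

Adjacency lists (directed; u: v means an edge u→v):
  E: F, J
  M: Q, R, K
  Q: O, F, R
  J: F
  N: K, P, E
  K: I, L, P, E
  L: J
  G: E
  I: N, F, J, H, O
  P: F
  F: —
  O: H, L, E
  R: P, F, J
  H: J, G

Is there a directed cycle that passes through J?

No

J lies on a cycle iff there is a path from J back to itself.
Exploring from J, it never reaches itself; equivalently, its strongly connected component is a singleton.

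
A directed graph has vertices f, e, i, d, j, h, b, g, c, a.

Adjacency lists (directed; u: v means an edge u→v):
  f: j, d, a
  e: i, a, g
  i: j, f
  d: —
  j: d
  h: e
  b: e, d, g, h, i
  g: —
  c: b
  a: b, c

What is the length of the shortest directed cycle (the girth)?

3

For each vertex v, BFS finds the shortest path from v back to v.
The shortest such closed walk is e → a → b → e, length 3.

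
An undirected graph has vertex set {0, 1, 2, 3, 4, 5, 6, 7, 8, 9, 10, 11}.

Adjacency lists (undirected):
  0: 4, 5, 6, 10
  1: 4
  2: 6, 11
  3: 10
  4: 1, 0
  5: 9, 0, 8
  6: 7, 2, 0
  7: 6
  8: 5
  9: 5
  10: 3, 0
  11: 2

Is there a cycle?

No

DFS, tracking each vertex's parent; an edge to a visited non-parent vertex closes a cycle.
Start from 3:
visit 3 (parent –)
  visit 10 (parent 3)
    10–3: parent, skip
    visit 0 (parent 10)
      visit 4 (parent 0)
        visit 1 (parent 4)
          1–4: parent, skip
        4–0: parent, skip
      visit 5 (parent 0)
        visit 9 (parent 5)
          9–5: parent, skip
        5–0: parent, skip
        visit 8 (parent 5)
          8–5: parent, skip
      visit 6 (parent 0)
        visit 7 (parent 6)
          7–6: parent, skip
        visit 2 (parent 6)
          2–6: parent, skip
          visit 11 (parent 2)
            11–2: parent, skip
        6–0: parent, skip
      0–10: parent, skip
No non-parent visited neighbor found — the graph is a forest.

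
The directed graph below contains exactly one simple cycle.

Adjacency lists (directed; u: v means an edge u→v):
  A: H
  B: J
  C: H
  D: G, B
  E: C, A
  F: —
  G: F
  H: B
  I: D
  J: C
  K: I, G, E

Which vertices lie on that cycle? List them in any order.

B, C, H, J

DFS with gray/black marking from B:
B gray
  J gray
    C gray
      H gray
        H→B: B is gray → back edge
Back edge closes the cycle B → J → C → H → B; its vertices are {B, C, H, J}.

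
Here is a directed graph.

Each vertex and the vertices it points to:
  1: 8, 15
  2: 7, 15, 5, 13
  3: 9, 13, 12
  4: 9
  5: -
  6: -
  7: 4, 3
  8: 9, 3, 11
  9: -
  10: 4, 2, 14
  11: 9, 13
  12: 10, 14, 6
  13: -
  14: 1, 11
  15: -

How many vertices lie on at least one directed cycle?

8

A vertex is on a directed cycle iff it belongs to a strongly connected component of size ≥ 2 (or has a self-loop).
The vertices on cycles are {1, 2, 3, 7, 8, 10, 12, 14} — 8 in total.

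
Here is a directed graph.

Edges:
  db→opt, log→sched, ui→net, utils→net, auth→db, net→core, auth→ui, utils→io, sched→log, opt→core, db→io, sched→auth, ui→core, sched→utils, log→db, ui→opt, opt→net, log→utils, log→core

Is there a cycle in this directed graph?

Yes

DFS with white/gray/black marking, starting from net:
net gray
  core gray
  core black
net black
ui gray
  opt gray
    opt→net: net black — skip
    opt→core: core black — skip
  opt black
  ui→net: net black — skip
  ui→core: core black — skip
ui black
db gray
  db→opt: opt black — skip
  io gray
  io black
db black
log gray
  utils gray
    utils→io: io black — skip
    utils→net: net black — skip
  utils black
  log→db: db black — skip
  sched gray
    sched→utils: utils black — skip
    sched→log: log is gray → back edge
Back edge found, so a cycle exists: log → sched → log.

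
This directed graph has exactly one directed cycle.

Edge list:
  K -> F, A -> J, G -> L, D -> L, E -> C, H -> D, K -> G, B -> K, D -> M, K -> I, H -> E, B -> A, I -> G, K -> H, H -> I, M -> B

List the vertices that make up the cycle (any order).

B, D, H, K, M

DFS with gray/black marking from B:
B gray
  K gray
    F gray
    F black
    I gray
      G gray
        L gray
        L black
      G black
    I black
    H gray
      D gray
        D→L: L black — skip
        M gray
          M→B: B is gray → back edge
Back edge closes the cycle B → K → H → D → M → B; its vertices are {B, D, H, K, M}.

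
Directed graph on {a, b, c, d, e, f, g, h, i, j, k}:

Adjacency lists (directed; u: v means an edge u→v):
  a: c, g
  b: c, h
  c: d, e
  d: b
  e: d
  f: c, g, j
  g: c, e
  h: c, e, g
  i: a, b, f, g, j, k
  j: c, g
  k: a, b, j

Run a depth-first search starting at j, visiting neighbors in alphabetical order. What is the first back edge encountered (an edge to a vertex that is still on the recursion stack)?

DFS from j (visiting neighbors in alphabetical order); mark gray on enter, black on exit:
j gray
  c gray
    d gray
      b gray
        b→c: c is gray → back edge
First back edge: b → c.

b->c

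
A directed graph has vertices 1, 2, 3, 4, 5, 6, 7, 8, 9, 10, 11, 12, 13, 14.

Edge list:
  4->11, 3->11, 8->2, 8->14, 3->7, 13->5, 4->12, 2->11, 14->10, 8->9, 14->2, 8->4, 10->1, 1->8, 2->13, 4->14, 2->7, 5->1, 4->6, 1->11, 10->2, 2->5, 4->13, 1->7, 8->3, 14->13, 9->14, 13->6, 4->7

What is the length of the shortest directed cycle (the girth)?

For each vertex v, BFS finds the shortest path from v back to v.
The shortest such closed walk is 8 → 14 → 10 → 1 → 8, length 4.

4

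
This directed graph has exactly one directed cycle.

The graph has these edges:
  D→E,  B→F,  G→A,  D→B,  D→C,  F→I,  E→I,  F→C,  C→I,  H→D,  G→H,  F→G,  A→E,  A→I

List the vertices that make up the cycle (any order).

DFS with gray/black marking from G:
G gray
  H gray
    D gray
      B gray
        F gray
          I gray
          I black
          C gray
            C→I: I black — skip
          C black
          F→G: G is gray → back edge
Back edge closes the cycle G → H → D → B → F → G; its vertices are {B, D, F, G, H}.

B, D, F, G, H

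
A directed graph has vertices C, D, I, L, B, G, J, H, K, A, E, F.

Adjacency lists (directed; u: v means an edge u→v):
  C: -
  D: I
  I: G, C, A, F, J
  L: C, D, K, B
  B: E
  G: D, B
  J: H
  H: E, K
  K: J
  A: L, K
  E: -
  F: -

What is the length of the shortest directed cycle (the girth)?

3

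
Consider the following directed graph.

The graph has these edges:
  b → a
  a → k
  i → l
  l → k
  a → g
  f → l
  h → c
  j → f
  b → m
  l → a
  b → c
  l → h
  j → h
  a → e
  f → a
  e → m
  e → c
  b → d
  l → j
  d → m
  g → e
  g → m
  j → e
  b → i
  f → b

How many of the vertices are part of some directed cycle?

A vertex is on a directed cycle iff it belongs to a strongly connected component of size ≥ 2 (or has a self-loop).
The vertices on cycles are {b, f, i, j, l} — 5 in total.

5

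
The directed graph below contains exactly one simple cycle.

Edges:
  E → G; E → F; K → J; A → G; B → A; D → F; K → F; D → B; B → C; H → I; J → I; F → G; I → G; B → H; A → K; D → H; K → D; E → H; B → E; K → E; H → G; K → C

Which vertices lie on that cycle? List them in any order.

DFS with gray/black marking from K:
K gray
  F gray
    G gray
    G black
  F black
  D gray
    B gray
      C gray
      C black
      A gray
        A→G: G black — skip
        A→K: K is gray → back edge
Back edge closes the cycle K → D → B → A → K; its vertices are {A, B, D, K}.

A, B, D, K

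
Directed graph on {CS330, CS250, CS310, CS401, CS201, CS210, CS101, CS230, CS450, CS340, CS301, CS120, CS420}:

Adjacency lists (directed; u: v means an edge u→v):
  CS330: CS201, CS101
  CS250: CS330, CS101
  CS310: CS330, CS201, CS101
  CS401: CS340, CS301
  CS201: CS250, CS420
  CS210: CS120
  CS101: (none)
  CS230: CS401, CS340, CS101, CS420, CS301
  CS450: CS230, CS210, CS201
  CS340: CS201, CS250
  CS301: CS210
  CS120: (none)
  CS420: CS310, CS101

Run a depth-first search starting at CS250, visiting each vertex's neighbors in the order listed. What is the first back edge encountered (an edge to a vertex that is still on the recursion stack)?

CS201->CS250

DFS from CS250 (visiting each vertex's neighbors in the order listed); mark gray on enter, black on exit:
CS250 gray
  CS330 gray
    CS201 gray
      CS201→CS250: CS250 is gray → back edge
First back edge: CS201 → CS250.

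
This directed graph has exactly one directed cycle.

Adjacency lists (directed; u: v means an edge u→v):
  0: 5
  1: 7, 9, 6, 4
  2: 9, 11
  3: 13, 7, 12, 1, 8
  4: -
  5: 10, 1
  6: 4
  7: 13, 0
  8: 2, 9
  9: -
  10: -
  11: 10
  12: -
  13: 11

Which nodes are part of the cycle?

0, 1, 5, 7

DFS with gray/black marking from 1:
1 gray
  7 gray
    13 gray
      11 gray
        10 gray
        10 black
      11 black
    13 black
    0 gray
      5 gray
        5→10: 10 black — skip
        5→1: 1 is gray → back edge
Back edge closes the cycle 1 → 7 → 0 → 5 → 1; its vertices are {0, 1, 5, 7}.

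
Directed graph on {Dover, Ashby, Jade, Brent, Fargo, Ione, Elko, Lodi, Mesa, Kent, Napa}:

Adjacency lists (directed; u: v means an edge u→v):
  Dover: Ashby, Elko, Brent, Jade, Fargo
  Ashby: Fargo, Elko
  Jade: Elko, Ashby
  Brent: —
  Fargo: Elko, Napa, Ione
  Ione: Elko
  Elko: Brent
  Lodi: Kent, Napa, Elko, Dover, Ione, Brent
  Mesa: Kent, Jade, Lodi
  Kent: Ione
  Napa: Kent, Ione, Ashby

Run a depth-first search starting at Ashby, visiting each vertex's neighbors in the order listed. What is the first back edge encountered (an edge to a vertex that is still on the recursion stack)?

DFS from Ashby (visiting each vertex's neighbors in the order listed); mark gray on enter, black on exit:
Ashby gray
  Fargo gray
    Elko gray
      Brent gray
      Brent black
    Elko black
    Napa gray
      Kent gray
        Ione gray
          Ione→Elko: Elko black — skip
        Ione black
      Kent black
      Napa→Ione: Ione black — skip
      Napa→Ashby: Ashby is gray → back edge
First back edge: Napa → Ashby.

Napa→Ashby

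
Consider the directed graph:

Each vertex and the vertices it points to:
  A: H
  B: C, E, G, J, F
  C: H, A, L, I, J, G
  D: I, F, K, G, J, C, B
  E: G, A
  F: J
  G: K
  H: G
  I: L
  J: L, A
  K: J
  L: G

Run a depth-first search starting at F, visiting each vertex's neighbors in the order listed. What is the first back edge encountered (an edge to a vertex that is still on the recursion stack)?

K→J

DFS from F (visiting each vertex's neighbors in the order listed); mark gray on enter, black on exit:
F gray
  J gray
    L gray
      G gray
        K gray
          K→J: J is gray → back edge
First back edge: K → J.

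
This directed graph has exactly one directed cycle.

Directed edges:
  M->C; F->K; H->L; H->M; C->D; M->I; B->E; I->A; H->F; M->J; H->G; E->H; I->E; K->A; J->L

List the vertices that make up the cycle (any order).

DFS with gray/black marking from E:
E gray
  H gray
    M gray
      I gray
        I→E: E is gray → back edge
Back edge closes the cycle E → H → M → I → E; its vertices are {E, H, I, M}.

E, H, I, M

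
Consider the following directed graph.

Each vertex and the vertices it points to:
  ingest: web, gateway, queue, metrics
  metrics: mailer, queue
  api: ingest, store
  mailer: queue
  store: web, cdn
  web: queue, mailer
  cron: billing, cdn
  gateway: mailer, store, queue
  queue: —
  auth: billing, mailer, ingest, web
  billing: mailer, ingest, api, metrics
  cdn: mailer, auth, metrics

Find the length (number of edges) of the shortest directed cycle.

For each vertex v, BFS finds the shortest path from v back to v.
The shortest such closed walk is cdn → auth → billing → api → store → cdn, length 5.

5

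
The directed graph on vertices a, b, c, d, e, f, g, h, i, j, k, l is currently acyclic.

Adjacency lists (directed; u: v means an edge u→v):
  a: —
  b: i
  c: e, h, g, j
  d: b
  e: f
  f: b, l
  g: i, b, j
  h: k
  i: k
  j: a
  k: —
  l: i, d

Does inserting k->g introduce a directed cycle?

Yes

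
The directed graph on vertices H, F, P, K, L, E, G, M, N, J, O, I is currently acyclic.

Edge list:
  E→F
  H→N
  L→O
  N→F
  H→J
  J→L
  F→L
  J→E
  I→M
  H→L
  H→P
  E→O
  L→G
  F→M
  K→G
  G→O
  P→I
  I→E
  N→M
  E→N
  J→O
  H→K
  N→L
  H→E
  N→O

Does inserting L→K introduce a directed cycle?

Adding L→K creates a cycle iff K can already reach L.
Explore from K: no path reaches L. The graph stays acyclic.

No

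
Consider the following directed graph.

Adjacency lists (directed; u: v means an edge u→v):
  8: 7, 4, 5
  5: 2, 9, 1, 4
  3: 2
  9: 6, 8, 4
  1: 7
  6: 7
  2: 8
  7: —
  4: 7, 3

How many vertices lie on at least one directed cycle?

6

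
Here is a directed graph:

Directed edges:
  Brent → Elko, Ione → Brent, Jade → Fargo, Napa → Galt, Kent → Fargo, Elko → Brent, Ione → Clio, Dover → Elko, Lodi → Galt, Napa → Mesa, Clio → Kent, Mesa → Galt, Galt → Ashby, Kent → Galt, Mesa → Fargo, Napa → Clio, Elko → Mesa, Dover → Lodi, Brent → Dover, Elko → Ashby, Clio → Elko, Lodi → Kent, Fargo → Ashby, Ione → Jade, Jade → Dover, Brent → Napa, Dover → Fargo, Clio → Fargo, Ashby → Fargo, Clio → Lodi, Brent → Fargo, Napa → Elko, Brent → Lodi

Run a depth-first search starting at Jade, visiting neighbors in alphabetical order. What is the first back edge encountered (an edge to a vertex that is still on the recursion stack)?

Fargo→Ashby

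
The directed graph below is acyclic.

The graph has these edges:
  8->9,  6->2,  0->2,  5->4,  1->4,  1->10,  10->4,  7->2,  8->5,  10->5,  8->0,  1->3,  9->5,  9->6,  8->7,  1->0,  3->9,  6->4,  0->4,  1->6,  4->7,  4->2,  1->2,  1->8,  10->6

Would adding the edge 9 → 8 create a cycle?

Yes

Adding 9→8 creates a cycle iff 8 can already reach 9.
Path from 8: 8 → 9.
So 8 → … → 9 → 8 is a cycle.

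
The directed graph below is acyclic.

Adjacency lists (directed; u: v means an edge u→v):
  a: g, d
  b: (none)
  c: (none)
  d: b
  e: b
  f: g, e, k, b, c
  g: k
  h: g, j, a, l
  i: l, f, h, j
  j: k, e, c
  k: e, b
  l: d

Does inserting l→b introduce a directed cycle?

No

Adding l→b creates a cycle iff b can already reach l.
Explore from b: no path reaches l. The graph stays acyclic.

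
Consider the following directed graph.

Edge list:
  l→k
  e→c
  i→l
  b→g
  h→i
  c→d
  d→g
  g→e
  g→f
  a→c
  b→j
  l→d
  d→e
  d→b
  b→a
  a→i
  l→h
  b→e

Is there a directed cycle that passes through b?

b is on a cycle iff b can reach itself via ≥1 edge.
b → a → c → d → b — yes.

Yes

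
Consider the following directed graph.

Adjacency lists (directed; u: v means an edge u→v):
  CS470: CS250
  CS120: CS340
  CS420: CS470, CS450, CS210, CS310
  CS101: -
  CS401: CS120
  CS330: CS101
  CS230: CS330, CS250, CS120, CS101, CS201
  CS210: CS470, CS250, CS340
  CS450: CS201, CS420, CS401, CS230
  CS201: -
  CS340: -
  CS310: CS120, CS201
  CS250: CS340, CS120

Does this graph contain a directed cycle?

DFS with white/gray/black marking, starting from CS340:
CS340 gray
CS340 black
CS470 gray
  CS250 gray
    CS250→CS340: CS340 black — skip
    CS120 gray
      CS120→CS340: CS340 black — skip
    CS120 black
  CS250 black
CS470 black
CS420 gray
  CS420→CS470: CS470 black — skip
  CS450 gray
    CS201 gray
    CS201 black
    CS450→CS420: CS420 is gray → back edge
Back edge found, so a cycle exists: CS420 → CS450 → CS420.

Yes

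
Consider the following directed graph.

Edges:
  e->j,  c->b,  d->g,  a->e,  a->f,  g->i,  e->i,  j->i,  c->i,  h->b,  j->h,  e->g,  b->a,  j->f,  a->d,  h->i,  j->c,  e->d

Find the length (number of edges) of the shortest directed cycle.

5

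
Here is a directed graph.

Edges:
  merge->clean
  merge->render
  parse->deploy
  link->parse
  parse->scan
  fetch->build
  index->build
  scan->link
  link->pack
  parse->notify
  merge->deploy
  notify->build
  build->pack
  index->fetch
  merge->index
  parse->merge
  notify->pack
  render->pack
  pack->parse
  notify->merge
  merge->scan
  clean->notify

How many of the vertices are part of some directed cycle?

11

A vertex is on a directed cycle iff it belongs to a strongly connected component of size ≥ 2 (or has a self-loop).
The vertices on cycles are {link, pack, scan, build, clean, fetch, index, merge, parse, notify, render} — 11 in total.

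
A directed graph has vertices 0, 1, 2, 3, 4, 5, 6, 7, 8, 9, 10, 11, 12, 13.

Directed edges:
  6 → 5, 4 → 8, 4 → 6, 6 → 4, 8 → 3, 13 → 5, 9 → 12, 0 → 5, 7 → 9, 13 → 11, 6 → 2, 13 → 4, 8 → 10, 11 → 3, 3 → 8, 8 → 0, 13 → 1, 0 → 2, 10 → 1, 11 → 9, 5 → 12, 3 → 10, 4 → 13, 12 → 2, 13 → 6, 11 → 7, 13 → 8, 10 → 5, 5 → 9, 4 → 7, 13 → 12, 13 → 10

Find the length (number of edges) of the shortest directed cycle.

2

For each vertex v, BFS finds the shortest path from v back to v.
The shortest such closed walk is 4 → 6 → 4, length 2.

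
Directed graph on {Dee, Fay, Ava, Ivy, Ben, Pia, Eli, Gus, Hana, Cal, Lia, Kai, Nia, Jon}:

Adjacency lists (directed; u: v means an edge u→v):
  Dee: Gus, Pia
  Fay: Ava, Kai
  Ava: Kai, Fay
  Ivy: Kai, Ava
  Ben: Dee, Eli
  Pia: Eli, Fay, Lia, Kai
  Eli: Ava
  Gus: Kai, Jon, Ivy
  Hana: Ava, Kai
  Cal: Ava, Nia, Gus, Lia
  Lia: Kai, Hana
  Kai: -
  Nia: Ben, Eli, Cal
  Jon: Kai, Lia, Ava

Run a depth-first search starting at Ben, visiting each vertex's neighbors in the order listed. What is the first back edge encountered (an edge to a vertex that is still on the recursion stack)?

DFS from Ben (visiting each vertex's neighbors in the order listed); mark gray on enter, black on exit:
Ben gray
  Dee gray
    Gus gray
      Kai gray
      Kai black
      Jon gray
        Jon→Kai: Kai black — skip
        Lia gray
          Lia→Kai: Kai black — skip
          Hana gray
            Ava gray
              Ava→Kai: Kai black — skip
              Fay gray
                Fay→Ava: Ava is gray → back edge
First back edge: Fay → Ava.

Fay->Ava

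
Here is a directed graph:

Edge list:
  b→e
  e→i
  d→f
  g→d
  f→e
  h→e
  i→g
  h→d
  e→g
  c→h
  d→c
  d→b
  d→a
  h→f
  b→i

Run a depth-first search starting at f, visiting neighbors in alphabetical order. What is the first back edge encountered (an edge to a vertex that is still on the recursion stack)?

b->e

DFS from f (visiting neighbors in alphabetical order); mark gray on enter, black on exit:
f gray
  e gray
    g gray
      d gray
        a gray
        a black
        b gray
          b→e: e is gray → back edge
First back edge: b → e.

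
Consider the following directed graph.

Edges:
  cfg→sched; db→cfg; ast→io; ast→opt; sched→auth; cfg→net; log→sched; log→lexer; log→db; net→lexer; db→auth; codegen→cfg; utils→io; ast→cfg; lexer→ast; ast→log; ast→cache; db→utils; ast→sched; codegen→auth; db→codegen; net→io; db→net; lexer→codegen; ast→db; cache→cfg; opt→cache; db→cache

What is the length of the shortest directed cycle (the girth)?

3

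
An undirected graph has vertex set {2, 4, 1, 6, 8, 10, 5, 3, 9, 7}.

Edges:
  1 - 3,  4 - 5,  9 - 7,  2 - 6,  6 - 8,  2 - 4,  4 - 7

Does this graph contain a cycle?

DFS, tracking each vertex's parent; an edge to a visited non-parent vertex closes a cycle.
Start from 1:
visit 1 (parent –)
  visit 3 (parent 1)
    3–1: parent, skip
visit 2 (parent –)
  visit 4 (parent 2)
    4–2: parent, skip
    visit 5 (parent 4)
      5–4: parent, skip
    visit 7 (parent 4)
      visit 9 (parent 7)
        9–7: parent, skip
      7–4: parent, skip
  visit 6 (parent 2)
    visit 8 (parent 6)
      8–6: parent, skip
    6–2: parent, skip
visit 10 (parent –)
No non-parent visited neighbor found — the graph is a forest.

No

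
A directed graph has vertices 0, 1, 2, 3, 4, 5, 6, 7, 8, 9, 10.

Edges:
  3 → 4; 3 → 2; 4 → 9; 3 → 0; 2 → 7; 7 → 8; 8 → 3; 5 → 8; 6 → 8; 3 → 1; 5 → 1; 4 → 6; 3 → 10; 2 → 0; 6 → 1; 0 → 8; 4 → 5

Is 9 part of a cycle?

No

9 lies on a cycle iff there is a path from 9 back to itself.
Exploring from 9, it never reaches itself; equivalently, its strongly connected component is a singleton.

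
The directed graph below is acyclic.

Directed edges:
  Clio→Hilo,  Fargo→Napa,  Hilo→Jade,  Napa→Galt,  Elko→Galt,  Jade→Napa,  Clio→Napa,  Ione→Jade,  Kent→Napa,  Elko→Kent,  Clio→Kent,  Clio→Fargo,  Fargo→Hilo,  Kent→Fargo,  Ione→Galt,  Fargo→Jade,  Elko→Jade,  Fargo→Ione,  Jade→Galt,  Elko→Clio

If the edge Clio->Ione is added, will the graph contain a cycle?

No

Adding Clio→Ione creates a cycle iff Ione can already reach Clio.
Explore from Ione: no path reaches Clio. The graph stays acyclic.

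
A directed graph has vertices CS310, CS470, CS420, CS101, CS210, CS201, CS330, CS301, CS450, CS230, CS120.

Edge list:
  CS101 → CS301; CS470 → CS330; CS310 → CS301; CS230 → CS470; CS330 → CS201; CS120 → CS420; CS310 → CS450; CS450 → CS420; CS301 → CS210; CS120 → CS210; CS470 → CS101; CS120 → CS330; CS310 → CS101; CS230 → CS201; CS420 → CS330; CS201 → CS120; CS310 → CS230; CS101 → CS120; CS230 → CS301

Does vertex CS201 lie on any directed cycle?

Yes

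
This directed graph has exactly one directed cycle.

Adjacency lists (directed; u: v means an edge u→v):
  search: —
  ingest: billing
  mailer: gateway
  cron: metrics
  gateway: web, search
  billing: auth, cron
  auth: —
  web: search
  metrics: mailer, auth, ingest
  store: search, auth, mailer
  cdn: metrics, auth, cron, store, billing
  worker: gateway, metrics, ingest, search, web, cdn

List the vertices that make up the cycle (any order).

cron, ingest, billing, metrics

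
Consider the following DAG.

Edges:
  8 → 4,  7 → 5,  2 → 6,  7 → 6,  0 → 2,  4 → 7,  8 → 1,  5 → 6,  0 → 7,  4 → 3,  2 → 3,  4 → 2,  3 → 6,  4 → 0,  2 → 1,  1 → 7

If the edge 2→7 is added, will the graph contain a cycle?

No

Adding 2→7 creates a cycle iff 7 can already reach 2.
Explore from 7: no path reaches 2. The graph stays acyclic.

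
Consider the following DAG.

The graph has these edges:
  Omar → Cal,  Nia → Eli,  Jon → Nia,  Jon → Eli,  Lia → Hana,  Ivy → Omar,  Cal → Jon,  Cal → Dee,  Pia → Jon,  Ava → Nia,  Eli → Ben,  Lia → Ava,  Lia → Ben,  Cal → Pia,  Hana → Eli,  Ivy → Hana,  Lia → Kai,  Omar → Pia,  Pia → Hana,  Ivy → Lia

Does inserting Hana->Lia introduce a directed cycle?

Adding Hana→Lia creates a cycle iff Lia can already reach Hana.
Path from Lia: Lia → Hana.
So Lia → … → Hana → Lia is a cycle.

Yes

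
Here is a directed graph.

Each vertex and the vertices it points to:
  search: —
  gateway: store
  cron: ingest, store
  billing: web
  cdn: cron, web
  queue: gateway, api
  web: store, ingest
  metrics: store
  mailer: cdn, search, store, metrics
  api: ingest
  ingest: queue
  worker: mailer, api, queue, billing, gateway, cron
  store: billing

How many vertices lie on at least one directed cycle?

A vertex is on a directed cycle iff it belongs to a strongly connected component of size ≥ 2 (or has a self-loop).
The vertices on cycles are {api, web, queue, store, ingest, billing, gateway} — 7 in total.

7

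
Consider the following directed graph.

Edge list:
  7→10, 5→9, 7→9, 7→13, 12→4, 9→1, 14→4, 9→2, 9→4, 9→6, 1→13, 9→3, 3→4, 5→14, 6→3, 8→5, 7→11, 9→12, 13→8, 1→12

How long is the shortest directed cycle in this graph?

5

For each vertex v, BFS finds the shortest path from v back to v.
The shortest such closed walk is 13 → 8 → 5 → 9 → 1 → 13, length 5.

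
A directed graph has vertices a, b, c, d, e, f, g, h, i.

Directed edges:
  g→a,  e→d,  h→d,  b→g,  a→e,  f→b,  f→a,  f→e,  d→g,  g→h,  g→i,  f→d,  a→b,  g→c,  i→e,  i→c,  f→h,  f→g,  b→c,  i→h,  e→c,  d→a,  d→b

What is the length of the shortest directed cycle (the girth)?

3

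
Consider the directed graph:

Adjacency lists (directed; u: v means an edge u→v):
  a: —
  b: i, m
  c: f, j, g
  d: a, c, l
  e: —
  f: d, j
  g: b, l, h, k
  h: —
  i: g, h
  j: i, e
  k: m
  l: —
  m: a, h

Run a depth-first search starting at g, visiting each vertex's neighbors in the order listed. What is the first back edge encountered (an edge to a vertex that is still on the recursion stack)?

i->g

DFS from g (visiting each vertex's neighbors in the order listed); mark gray on enter, black on exit:
g gray
  b gray
    i gray
      i→g: g is gray → back edge
First back edge: i → g.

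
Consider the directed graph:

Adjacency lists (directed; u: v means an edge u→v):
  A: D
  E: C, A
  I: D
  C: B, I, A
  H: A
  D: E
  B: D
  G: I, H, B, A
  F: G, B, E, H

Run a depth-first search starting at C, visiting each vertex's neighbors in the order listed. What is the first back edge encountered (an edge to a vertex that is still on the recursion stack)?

DFS from C (visiting each vertex's neighbors in the order listed); mark gray on enter, black on exit:
C gray
  B gray
    D gray
      E gray
        E→C: C is gray → back edge
First back edge: E → C.

E→C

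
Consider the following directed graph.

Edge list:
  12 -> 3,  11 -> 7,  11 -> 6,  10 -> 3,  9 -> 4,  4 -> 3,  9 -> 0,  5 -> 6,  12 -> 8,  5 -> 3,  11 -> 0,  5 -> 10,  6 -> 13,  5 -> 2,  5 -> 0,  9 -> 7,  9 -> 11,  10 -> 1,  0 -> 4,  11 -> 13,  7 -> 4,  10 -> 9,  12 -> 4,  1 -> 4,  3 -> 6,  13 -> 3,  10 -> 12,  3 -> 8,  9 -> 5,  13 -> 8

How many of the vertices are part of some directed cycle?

6

A vertex is on a directed cycle iff it belongs to a strongly connected component of size ≥ 2 (or has a self-loop).
The vertices on cycles are {3, 5, 6, 9, 10, 13} — 6 in total.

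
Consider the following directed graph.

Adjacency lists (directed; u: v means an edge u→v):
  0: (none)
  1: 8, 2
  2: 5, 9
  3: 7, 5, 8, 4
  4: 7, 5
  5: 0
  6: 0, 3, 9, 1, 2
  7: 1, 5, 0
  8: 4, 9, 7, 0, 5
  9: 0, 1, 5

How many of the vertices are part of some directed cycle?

6

A vertex is on a directed cycle iff it belongs to a strongly connected component of size ≥ 2 (or has a self-loop).
The vertices on cycles are {1, 2, 4, 7, 8, 9} — 6 in total.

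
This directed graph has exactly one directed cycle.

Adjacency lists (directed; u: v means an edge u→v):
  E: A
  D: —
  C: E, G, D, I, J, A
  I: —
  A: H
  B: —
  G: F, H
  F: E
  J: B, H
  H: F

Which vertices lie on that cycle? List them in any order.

A, E, F, H

DFS with gray/black marking from A:
A gray
  H gray
    F gray
      E gray
        E→A: A is gray → back edge
Back edge closes the cycle A → H → F → E → A; its vertices are {A, E, F, H}.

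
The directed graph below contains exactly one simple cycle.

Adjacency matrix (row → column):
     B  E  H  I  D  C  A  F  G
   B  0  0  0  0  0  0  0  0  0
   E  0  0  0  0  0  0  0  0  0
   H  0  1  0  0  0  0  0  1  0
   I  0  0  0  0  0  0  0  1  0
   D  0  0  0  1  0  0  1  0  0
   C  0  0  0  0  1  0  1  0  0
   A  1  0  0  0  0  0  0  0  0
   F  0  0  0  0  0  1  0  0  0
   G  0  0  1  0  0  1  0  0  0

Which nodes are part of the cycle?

DFS with gray/black marking from C:
C gray
  D gray
    A gray
      B gray
      B black
    A black
    I gray
      F gray
        F→C: C is gray → back edge
Back edge closes the cycle C → D → I → F → C; its vertices are {C, D, F, I}.

C, D, F, I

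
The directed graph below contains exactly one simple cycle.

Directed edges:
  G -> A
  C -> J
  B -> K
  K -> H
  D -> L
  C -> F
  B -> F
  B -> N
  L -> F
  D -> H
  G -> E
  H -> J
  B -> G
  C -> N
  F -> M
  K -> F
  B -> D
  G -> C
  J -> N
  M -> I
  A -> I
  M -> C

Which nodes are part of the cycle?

C, F, M

DFS with gray/black marking from F:
F gray
  M gray
    I gray
    I black
    C gray
      J gray
        N gray
        N black
      J black
      C→N: N black — skip
      C→F: F is gray → back edge
Back edge closes the cycle F → M → C → F; its vertices are {C, F, M}.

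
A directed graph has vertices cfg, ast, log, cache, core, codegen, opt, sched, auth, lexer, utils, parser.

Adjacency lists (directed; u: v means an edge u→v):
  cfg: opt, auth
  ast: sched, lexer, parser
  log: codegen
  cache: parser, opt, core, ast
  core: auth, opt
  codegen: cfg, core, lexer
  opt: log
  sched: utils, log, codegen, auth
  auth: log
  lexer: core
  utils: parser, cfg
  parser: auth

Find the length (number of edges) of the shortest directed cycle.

For each vertex v, BFS finds the shortest path from v back to v.
The shortest such closed walk is codegen → core → auth → log → codegen, length 4.

4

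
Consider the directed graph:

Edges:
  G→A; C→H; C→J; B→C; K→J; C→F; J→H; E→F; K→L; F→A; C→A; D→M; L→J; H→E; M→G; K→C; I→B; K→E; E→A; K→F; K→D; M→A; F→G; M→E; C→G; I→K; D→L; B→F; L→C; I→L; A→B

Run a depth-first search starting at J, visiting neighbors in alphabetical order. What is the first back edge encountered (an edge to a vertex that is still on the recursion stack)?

C->A

DFS from J (visiting neighbors in alphabetical order); mark gray on enter, black on exit:
J gray
  H gray
    E gray
      A gray
        B gray
          C gray
            C→A: A is gray → back edge
First back edge: C → A.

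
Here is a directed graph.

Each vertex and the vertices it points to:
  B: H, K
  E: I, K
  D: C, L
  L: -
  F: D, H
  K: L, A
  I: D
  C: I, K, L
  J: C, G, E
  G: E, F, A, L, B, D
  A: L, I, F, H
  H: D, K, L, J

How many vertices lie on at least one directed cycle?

A vertex is on a directed cycle iff it belongs to a strongly connected component of size ≥ 2 (or has a self-loop).
The vertices on cycles are {A, B, C, D, E, F, G, H, I, J, K} — 11 in total.

11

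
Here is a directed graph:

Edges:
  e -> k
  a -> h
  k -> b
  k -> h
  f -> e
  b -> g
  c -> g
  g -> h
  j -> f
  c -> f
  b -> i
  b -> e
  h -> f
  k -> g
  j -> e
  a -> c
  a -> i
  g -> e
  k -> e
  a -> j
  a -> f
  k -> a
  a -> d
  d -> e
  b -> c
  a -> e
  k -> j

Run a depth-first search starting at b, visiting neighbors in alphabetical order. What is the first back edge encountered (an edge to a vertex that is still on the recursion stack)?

a->c

DFS from b (visiting neighbors in alphabetical order); mark gray on enter, black on exit:
b gray
  c gray
    f gray
      e gray
        k gray
          a gray
            a→c: c is gray → back edge
First back edge: a → c.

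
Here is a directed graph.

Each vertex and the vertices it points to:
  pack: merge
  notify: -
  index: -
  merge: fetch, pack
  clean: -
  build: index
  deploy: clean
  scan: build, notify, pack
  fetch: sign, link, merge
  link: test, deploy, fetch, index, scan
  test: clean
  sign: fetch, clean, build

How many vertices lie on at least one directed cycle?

6

A vertex is on a directed cycle iff it belongs to a strongly connected component of size ≥ 2 (or has a self-loop).
The vertices on cycles are {link, pack, scan, sign, fetch, merge} — 6 in total.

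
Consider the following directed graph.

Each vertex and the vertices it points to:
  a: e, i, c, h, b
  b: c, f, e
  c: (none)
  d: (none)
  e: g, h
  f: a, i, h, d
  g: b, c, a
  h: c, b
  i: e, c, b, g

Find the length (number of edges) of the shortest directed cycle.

3

For each vertex v, BFS finds the shortest path from v back to v.
The shortest such closed walk is f → a → b → f, length 3.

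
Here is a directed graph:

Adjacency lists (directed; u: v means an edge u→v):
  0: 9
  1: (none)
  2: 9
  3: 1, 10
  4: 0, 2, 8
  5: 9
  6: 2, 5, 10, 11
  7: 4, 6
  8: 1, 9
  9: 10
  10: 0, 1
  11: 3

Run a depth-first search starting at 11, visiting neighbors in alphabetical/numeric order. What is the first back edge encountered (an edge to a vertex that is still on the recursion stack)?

9→10

DFS from 11 (visiting neighbors in alphabetical/numeric order); mark gray on enter, black on exit:
11 gray
  3 gray
    1 gray
    1 black
    10 gray
      0 gray
        9 gray
          9→10: 10 is gray → back edge
First back edge: 9 → 10.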